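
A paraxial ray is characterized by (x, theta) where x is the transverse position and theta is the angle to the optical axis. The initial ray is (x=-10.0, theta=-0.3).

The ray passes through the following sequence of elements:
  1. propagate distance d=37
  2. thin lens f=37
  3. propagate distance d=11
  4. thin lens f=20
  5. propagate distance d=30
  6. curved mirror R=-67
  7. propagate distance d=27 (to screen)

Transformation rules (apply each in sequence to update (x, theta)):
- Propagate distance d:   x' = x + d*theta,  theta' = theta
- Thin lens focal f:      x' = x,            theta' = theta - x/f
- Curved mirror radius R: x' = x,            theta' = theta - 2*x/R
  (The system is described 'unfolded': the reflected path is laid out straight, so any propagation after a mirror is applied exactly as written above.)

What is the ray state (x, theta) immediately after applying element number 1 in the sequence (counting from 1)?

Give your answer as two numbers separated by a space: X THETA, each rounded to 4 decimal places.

Initial: x=-10.0000 theta=-0.3000
After 1 (propagate distance d=37): x=-21.1000 theta=-0.3000
Rounded to 4 decimal places: x = -21.1000, theta = -0.3000

Answer: -21.1000 -0.3000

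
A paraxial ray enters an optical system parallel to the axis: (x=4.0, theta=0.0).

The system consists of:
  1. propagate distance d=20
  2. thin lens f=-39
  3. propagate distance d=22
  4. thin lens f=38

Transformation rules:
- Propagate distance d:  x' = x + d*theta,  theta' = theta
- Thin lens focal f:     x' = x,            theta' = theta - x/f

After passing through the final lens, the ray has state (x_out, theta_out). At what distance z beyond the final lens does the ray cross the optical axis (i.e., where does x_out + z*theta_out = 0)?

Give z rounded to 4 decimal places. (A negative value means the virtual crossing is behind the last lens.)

Initial: x=4.0000 theta=0.0000
After 1 (propagate distance d=20): x=4.0000 theta=0.0000
After 2 (thin lens f=-39): x=4.0000 theta=4/39 (≈0.1026)
After 3 (propagate distance d=22): x=244/39 (≈6.2564) theta=4/39 (≈0.1026)
After 4 (thin lens f=38): x=244/39 (≈6.2564) theta=-46/741 (≈-0.0621)
z_focus = -x_out/theta_out = -(244/39)/(-46/741) = 2318/23 ≈ 100.7826
Rounded to 4 decimal places: z = 100.7826

Answer: 100.7826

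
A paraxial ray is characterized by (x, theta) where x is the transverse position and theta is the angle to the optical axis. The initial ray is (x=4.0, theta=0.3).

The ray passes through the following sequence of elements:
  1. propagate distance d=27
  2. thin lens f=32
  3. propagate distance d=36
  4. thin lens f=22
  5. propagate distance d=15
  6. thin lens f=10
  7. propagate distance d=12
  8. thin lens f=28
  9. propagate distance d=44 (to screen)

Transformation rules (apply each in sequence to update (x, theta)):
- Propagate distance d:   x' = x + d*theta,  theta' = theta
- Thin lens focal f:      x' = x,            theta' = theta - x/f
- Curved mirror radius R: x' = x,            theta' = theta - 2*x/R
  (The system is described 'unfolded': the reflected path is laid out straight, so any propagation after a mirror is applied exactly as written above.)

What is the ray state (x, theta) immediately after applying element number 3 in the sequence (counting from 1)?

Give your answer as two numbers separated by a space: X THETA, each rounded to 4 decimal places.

Initial: x=4.0000 theta=0.3000
After 1 (propagate distance d=27): x=12.1000 theta=0.3000
After 2 (thin lens f=32): x=12.1000 theta=-5/64 (≈-0.0781)
After 3 (propagate distance d=36): x=9.2875 theta=-5/64 (≈-0.0781)
Rounded to 4 decimal places: x = 9.2875, theta = -0.0781

Answer: 9.2875 -0.0781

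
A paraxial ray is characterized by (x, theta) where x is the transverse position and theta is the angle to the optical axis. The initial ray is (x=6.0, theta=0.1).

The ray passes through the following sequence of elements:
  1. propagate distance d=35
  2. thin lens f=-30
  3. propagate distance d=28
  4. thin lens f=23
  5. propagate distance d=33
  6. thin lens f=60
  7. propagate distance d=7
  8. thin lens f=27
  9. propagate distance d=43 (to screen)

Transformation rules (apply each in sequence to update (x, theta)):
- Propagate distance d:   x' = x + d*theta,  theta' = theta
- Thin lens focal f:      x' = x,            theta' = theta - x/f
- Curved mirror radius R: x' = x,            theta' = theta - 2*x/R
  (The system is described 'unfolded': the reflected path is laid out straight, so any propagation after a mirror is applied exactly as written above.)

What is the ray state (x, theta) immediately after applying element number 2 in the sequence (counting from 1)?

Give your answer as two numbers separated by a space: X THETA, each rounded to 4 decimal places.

Answer: 9.5000 0.4167

Derivation:
Initial: x=6.0000 theta=0.1000
After 1 (propagate distance d=35): x=9.5000 theta=0.1000
After 2 (thin lens f=-30): x=9.5000 theta=5/12 (≈0.4167)
Rounded to 4 decimal places: x = 9.5000, theta = 0.4167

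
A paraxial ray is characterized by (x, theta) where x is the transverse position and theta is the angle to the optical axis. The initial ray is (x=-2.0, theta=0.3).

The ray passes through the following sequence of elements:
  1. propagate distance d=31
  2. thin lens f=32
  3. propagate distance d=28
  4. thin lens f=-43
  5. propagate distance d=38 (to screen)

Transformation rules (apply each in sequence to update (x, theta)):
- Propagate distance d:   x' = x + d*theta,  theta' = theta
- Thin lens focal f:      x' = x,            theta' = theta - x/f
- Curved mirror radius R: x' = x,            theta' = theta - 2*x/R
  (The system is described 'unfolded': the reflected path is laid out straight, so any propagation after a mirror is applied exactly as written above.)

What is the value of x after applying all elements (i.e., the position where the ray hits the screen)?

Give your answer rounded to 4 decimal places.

Initial: x=-2.0000 theta=0.3000
After 1 (propagate distance d=31): x=7.3000 theta=0.3000
After 2 (thin lens f=32): x=7.3000 theta=23/320 (≈0.0719)
After 3 (propagate distance d=28): x=9.3125 theta=23/320 (≈0.0719)
After 4 (thin lens f=-43): x=9.3125 theta=3969/13760 (≈0.2884)
After 5 (propagate distance d=38 (to screen)): x=139481/6880 (≈20.2734) theta=3969/13760 (≈0.2884)
Rounded to 4 decimal places: x = 20.2734

Answer: 20.2734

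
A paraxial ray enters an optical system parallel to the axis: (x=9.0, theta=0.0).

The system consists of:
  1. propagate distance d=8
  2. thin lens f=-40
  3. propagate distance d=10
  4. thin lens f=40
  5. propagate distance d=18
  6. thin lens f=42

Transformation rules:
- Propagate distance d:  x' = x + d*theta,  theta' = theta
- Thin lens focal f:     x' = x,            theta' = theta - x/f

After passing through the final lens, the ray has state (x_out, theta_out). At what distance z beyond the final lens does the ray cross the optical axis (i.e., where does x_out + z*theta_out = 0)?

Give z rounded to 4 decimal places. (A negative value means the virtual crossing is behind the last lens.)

Initial: x=9.0000 theta=0.0000
After 1 (propagate distance d=8): x=9.0000 theta=0.0000
After 2 (thin lens f=-40): x=9.0000 theta=0.2250
After 3 (propagate distance d=10): x=11.2500 theta=0.2250
After 4 (thin lens f=40): x=11.2500 theta=-9/160 (≈-0.0563)
After 5 (propagate distance d=18): x=10.2375 theta=-9/160 (≈-0.0563)
After 6 (thin lens f=42): x=10.2375 theta=-0.3000
z_focus = -x_out/theta_out = -(10.2375)/(-0.3000) = 34.1250
Rounded to 4 decimal places: z = 34.1250

Answer: 34.1250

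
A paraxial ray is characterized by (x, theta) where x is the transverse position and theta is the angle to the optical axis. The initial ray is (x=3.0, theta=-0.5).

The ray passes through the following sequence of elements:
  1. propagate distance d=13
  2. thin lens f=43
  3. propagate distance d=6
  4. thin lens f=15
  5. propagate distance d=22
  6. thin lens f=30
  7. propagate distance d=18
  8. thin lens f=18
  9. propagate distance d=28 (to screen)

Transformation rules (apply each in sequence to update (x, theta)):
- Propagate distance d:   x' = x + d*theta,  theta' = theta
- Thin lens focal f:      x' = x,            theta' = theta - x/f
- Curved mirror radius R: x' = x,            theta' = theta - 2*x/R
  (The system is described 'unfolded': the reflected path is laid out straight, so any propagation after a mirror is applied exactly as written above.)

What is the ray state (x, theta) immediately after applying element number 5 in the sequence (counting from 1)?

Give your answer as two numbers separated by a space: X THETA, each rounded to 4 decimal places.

Answer: -6.4039 -0.0178

Derivation:
Initial: x=3.0000 theta=-0.5000
After 1 (propagate distance d=13): x=-3.5000 theta=-0.5000
After 2 (thin lens f=43): x=-3.5000 theta=-18/43 (≈-0.4186)
After 3 (propagate distance d=6): x=-517/86 (≈-6.0116) theta=-18/43 (≈-0.4186)
After 4 (thin lens f=15): x=-517/86 (≈-6.0116) theta=-23/1290 (≈-0.0178)
After 5 (propagate distance d=22): x=-8261/1290 (≈-6.4039) theta=-23/1290 (≈-0.0178)
Rounded to 4 decimal places: x = -6.4039, theta = -0.0178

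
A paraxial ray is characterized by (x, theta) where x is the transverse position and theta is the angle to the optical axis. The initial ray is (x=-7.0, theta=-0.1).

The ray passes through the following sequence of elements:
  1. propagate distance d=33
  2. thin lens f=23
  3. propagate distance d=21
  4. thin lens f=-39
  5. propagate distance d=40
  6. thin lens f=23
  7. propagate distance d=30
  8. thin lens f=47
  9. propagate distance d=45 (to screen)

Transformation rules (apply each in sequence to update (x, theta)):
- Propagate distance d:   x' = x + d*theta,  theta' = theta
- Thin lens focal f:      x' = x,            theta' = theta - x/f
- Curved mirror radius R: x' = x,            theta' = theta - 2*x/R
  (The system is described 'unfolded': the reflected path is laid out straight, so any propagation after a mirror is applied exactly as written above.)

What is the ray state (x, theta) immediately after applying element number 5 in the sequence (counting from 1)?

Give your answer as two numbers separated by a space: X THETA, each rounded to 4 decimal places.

Answer: 7.8449 0.2710

Derivation:
Initial: x=-7.0000 theta=-0.1000
After 1 (propagate distance d=33): x=-10.3000 theta=-0.1000
After 2 (thin lens f=23): x=-10.3000 theta=8/23 (≈0.3478)
After 3 (propagate distance d=21): x=-689/230 (≈-2.9957) theta=8/23 (≈0.3478)
After 4 (thin lens f=-39): x=-689/230 (≈-2.9957) theta=187/690 (≈0.2710)
After 5 (propagate distance d=40): x=5413/690 (≈7.8449) theta=187/690 (≈0.2710)
Rounded to 4 decimal places: x = 7.8449, theta = 0.2710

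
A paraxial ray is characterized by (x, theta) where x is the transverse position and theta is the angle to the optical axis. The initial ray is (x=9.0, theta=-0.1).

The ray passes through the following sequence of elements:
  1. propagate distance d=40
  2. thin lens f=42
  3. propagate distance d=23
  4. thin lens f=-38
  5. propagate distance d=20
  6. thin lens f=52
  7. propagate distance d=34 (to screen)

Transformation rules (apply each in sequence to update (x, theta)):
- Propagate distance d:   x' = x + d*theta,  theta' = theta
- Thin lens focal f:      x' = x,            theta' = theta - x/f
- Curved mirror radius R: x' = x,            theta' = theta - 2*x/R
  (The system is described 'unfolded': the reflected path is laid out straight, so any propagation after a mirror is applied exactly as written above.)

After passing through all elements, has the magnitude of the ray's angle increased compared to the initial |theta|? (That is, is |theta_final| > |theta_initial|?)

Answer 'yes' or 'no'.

Initial: x=9.0000 theta=-0.1000
After 1 (propagate distance d=40): x=5.0000 theta=-0.1000
After 2 (thin lens f=42): x=5.0000 theta=-23/105 (≈-0.2190)
After 3 (propagate distance d=23): x=-4/105 (≈-0.0381) theta=-23/105 (≈-0.2190)
After 4 (thin lens f=-38): x=-4/105 (≈-0.0381) theta=-439/1995 (≈-0.2201)
After 5 (propagate distance d=20): x=-2952/665 (≈-4.4391) theta=-439/1995 (≈-0.2201)
After 6 (thin lens f=52): x=-2952/665 (≈-4.4391) theta=-499/3705 (≈-0.1347)
After 7 (propagate distance d=34 (to screen)): x=-2462/273 (≈-9.0183) theta=-499/3705 (≈-0.1347)
|theta_initial|=0.1000 |theta_final|=499/3705 (≈0.1347) -> increased

Answer: yes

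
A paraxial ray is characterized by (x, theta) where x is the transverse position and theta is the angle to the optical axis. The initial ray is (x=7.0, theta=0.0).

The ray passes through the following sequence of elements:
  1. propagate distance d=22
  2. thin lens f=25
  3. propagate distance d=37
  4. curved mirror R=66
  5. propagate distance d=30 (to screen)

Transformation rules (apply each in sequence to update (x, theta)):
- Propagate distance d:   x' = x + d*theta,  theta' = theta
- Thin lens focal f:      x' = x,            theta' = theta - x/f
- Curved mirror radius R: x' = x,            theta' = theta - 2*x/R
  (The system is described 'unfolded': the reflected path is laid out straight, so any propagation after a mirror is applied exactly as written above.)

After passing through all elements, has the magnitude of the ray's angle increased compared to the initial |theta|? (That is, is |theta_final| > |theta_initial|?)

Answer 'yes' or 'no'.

Initial: x=7.0000 theta=0.0000
After 1 (propagate distance d=22): x=7.0000 theta=0.0000
After 2 (thin lens f=25): x=7.0000 theta=-0.2800
After 3 (propagate distance d=37): x=-3.3600 theta=-0.2800
After 4 (curved mirror R=66): x=-3.3600 theta=-49/275 (≈-0.1782)
After 5 (propagate distance d=30 (to screen)): x=-2394/275 (≈-8.7055) theta=-49/275 (≈-0.1782)
|theta_initial|=0.0000 |theta_final|=49/275 (≈0.1782) -> increased

Answer: yes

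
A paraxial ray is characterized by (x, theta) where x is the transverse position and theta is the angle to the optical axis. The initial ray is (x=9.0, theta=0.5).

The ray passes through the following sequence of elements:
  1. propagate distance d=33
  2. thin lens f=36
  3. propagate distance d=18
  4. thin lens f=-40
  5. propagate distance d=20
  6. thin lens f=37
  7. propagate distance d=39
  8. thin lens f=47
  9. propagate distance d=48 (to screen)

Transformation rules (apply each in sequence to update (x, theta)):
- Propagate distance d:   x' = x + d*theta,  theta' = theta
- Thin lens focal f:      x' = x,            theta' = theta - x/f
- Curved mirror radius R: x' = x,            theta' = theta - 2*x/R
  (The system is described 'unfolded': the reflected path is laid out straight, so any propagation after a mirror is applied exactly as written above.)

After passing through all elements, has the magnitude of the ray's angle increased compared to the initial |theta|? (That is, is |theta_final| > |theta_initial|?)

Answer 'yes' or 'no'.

Answer: yes

Derivation:
Initial: x=9.0000 theta=0.5000
After 1 (propagate distance d=33): x=25.5000 theta=0.5000
After 2 (thin lens f=36): x=25.5000 theta=-5/24 (≈-0.2083)
After 3 (propagate distance d=18): x=21.7500 theta=-5/24 (≈-0.2083)
After 4 (thin lens f=-40): x=21.7500 theta=161/480 (≈0.3354)
After 5 (propagate distance d=20): x=683/24 (≈28.4583) theta=161/480 (≈0.3354)
After 6 (thin lens f=37): x=683/24 (≈28.4583) theta=-7703/17760 (≈-0.4337)
After 7 (propagate distance d=39): x=205003/17760 (≈11.5430) theta=-7703/17760 (≈-0.4337)
After 8 (thin lens f=47): x=205003/17760 (≈11.5430) theta=-141761/208680 (≈-0.6793)
After 9 (propagate distance d=48 (to screen)): x=-17582971/834720 (≈-21.0645) theta=-141761/208680 (≈-0.6793)
|theta_initial|=0.5000 |theta_final|=141761/208680 (≈0.6793) -> increased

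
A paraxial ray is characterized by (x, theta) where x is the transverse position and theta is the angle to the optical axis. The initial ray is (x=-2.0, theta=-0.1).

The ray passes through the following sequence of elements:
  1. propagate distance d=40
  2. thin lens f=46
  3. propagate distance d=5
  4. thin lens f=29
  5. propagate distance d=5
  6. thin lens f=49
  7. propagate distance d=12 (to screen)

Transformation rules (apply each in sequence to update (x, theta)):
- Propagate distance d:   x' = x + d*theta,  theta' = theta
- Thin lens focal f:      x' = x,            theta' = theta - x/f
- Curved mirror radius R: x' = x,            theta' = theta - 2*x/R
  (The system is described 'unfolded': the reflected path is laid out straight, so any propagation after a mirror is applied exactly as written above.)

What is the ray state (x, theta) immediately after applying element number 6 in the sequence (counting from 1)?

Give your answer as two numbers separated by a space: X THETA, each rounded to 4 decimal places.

Answer: -4.6874 0.3277

Derivation:
Initial: x=-2.0000 theta=-0.1000
After 1 (propagate distance d=40): x=-6.0000 theta=-0.1000
After 2 (thin lens f=46): x=-6.0000 theta=7/230 (≈0.0304)
After 3 (propagate distance d=5): x=-269/46 (≈-5.8478) theta=7/230 (≈0.0304)
After 4 (thin lens f=29): x=-269/46 (≈-5.8478) theta=774/3335 (≈0.2321)
After 5 (propagate distance d=5): x=-6253/1334 (≈-4.6874) theta=774/3335 (≈0.2321)
After 6 (thin lens f=49): x=-6253/1334 (≈-4.6874) theta=107117/326830 (≈0.3277)
Rounded to 4 decimal places: x = -4.6874, theta = 0.3277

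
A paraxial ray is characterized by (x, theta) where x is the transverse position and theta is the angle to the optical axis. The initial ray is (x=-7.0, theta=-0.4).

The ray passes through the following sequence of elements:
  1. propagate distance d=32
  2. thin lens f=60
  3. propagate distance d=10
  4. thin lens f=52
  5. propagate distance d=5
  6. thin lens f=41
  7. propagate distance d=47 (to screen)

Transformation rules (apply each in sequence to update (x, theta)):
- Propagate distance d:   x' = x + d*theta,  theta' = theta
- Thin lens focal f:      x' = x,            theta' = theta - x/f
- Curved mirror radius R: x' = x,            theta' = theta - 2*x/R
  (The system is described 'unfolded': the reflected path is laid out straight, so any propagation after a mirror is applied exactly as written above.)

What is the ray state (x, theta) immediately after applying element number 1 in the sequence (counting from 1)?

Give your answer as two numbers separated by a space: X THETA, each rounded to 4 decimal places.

Answer: -19.8000 -0.4000

Derivation:
Initial: x=-7.0000 theta=-0.4000
After 1 (propagate distance d=32): x=-19.8000 theta=-0.4000
Rounded to 4 decimal places: x = -19.8000, theta = -0.4000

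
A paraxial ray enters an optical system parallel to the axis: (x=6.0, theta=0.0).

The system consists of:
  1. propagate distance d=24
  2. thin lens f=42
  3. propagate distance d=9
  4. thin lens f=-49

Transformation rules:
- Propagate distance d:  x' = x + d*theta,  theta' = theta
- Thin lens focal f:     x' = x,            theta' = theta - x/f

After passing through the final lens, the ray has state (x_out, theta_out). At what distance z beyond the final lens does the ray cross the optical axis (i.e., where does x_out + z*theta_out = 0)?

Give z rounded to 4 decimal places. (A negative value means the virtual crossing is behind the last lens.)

Answer: 101.0625

Derivation:
Initial: x=6.0000 theta=0.0000
After 1 (propagate distance d=24): x=6.0000 theta=0.0000
After 2 (thin lens f=42): x=6.0000 theta=-1/7 (≈-0.1429)
After 3 (propagate distance d=9): x=33/7 (≈4.7143) theta=-1/7 (≈-0.1429)
After 4 (thin lens f=-49): x=33/7 (≈4.7143) theta=-16/343 (≈-0.0466)
z_focus = -x_out/theta_out = -(33/7)/(-16/343) = 101.0625
Rounded to 4 decimal places: z = 101.0625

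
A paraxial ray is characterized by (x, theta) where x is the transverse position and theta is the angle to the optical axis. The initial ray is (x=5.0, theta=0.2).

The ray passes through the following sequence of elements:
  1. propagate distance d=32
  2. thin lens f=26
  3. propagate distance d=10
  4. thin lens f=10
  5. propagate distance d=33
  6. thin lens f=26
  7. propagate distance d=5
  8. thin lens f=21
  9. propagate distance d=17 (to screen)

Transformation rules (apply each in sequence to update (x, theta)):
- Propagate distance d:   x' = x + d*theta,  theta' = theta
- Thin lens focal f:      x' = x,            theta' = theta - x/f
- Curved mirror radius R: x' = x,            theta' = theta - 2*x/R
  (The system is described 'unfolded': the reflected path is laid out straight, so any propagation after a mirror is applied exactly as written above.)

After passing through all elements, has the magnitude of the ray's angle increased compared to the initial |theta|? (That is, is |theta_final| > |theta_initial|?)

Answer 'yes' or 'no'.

Answer: yes

Derivation:
Initial: x=5.0000 theta=0.2000
After 1 (propagate distance d=32): x=11.4000 theta=0.2000
After 2 (thin lens f=26): x=11.4000 theta=-31/130 (≈-0.2385)
After 3 (propagate distance d=10): x=586/65 (≈9.0154) theta=-31/130 (≈-0.2385)
After 4 (thin lens f=10): x=586/65 (≈9.0154) theta=-1.1400
After 5 (propagate distance d=33): x=-18593/650 (≈-28.6046) theta=-1.1400
After 6 (thin lens f=26): x=-18593/650 (≈-28.6046) theta=-673/16900 (≈-0.0398)
After 7 (propagate distance d=5): x=-486783/16900 (≈-28.8037) theta=-673/16900 (≈-0.0398)
After 8 (thin lens f=21): x=-486783/16900 (≈-28.8037) theta=3151/2366 (≈1.3318)
After 9 (propagate distance d=17 (to screen)): x=-56087/9100 (≈-6.1634) theta=3151/2366 (≈1.3318)
|theta_initial|=0.2000 |theta_final|=3151/2366 (≈1.3318) -> increased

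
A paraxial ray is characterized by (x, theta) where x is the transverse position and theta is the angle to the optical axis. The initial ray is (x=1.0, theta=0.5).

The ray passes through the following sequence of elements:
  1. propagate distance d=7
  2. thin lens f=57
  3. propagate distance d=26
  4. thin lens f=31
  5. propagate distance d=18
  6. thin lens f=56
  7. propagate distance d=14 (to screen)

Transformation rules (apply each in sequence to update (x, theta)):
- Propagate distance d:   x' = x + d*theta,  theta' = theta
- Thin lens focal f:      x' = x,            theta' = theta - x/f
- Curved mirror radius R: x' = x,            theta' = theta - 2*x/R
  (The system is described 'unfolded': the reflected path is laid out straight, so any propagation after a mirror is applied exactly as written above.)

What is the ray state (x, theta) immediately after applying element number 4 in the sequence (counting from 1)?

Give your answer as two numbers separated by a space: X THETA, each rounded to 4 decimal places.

Answer: 15.4474 -0.0772

Derivation:
Initial: x=1.0000 theta=0.5000
After 1 (propagate distance d=7): x=4.5000 theta=0.5000
After 2 (thin lens f=57): x=4.5000 theta=8/19 (≈0.4211)
After 3 (propagate distance d=26): x=587/38 (≈15.4474) theta=8/19 (≈0.4211)
After 4 (thin lens f=31): x=587/38 (≈15.4474) theta=-91/1178 (≈-0.0772)
Rounded to 4 decimal places: x = 15.4474, theta = -0.0772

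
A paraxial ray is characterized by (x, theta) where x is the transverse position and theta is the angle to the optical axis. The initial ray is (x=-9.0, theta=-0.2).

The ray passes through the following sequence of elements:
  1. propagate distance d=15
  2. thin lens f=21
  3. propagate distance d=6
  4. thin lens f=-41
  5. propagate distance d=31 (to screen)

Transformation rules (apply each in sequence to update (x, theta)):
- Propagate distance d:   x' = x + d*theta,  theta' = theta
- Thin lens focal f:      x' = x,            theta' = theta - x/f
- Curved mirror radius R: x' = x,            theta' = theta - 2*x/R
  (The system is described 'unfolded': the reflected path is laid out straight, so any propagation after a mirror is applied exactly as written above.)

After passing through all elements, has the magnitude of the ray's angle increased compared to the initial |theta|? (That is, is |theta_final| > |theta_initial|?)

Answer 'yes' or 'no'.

Initial: x=-9.0000 theta=-0.2000
After 1 (propagate distance d=15): x=-12.0000 theta=-0.2000
After 2 (thin lens f=21): x=-12.0000 theta=13/35 (≈0.3714)
After 3 (propagate distance d=6): x=-342/35 (≈-9.7714) theta=13/35 (≈0.3714)
After 4 (thin lens f=-41): x=-342/35 (≈-9.7714) theta=191/1435 (≈0.1331)
After 5 (propagate distance d=31 (to screen)): x=-8101/1435 (≈-5.6453) theta=191/1435 (≈0.1331)
|theta_initial|=0.2000 |theta_final|=191/1435 (≈0.1331) -> not increased

Answer: no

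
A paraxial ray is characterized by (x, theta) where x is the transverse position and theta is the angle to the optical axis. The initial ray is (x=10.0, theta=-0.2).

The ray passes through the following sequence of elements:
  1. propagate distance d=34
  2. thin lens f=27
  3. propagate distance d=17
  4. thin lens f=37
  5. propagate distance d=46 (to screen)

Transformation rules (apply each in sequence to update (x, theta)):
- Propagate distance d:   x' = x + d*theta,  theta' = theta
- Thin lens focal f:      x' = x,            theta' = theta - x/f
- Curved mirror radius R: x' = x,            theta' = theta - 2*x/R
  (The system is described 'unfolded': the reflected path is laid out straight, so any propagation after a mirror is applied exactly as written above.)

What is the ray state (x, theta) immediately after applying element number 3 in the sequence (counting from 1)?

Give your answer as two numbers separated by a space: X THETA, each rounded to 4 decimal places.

Initial: x=10.0000 theta=-0.2000
After 1 (propagate distance d=34): x=3.2000 theta=-0.2000
After 2 (thin lens f=27): x=3.2000 theta=-43/135 (≈-0.3185)
After 3 (propagate distance d=17): x=-299/135 (≈-2.2148) theta=-43/135 (≈-0.3185)
Rounded to 4 decimal places: x = -2.2148, theta = -0.3185

Answer: -2.2148 -0.3185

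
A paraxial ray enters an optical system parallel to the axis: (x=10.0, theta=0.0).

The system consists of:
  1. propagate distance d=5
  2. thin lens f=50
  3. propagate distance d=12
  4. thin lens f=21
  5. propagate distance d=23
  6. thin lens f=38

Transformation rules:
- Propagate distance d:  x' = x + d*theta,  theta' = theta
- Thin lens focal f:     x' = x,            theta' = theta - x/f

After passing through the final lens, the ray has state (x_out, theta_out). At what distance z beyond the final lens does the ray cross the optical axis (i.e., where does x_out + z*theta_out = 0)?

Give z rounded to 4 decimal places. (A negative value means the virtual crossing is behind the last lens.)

Initial: x=10.0000 theta=0.0000
After 1 (propagate distance d=5): x=10.0000 theta=0.0000
After 2 (thin lens f=50): x=10.0000 theta=-0.2000
After 3 (propagate distance d=12): x=7.6000 theta=-0.2000
After 4 (thin lens f=21): x=7.6000 theta=-59/105 (≈-0.5619)
After 5 (propagate distance d=23): x=-559/105 (≈-5.3238) theta=-59/105 (≈-0.5619)
After 6 (thin lens f=38): x=-559/105 (≈-5.3238) theta=-561/1330 (≈-0.4218)
z_focus = -x_out/theta_out = -(-559/105)/(-561/1330) = -21242/1683 ≈ -12.6215
Rounded to 4 decimal places: z = -12.6215

Answer: -12.6215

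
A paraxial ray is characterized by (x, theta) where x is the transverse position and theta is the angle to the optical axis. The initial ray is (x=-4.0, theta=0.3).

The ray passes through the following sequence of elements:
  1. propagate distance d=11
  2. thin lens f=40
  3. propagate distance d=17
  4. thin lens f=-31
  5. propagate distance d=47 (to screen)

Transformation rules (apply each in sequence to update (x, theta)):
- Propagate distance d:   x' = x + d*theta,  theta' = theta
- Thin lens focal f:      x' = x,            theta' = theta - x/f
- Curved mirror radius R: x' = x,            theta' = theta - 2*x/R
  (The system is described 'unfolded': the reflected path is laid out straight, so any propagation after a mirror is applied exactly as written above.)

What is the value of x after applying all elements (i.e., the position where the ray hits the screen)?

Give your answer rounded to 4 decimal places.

Answer: 26.7420

Derivation:
Initial: x=-4.0000 theta=0.3000
After 1 (propagate distance d=11): x=-0.7000 theta=0.3000
After 2 (thin lens f=40): x=-0.7000 theta=0.3175
After 3 (propagate distance d=17): x=4.6975 theta=0.3175
After 4 (thin lens f=-31): x=4.6975 theta=727/1550 (≈0.4690)
After 5 (propagate distance d=47 (to screen)): x=331601/12400 (≈26.7420) theta=727/1550 (≈0.4690)
Rounded to 4 decimal places: x = 26.7420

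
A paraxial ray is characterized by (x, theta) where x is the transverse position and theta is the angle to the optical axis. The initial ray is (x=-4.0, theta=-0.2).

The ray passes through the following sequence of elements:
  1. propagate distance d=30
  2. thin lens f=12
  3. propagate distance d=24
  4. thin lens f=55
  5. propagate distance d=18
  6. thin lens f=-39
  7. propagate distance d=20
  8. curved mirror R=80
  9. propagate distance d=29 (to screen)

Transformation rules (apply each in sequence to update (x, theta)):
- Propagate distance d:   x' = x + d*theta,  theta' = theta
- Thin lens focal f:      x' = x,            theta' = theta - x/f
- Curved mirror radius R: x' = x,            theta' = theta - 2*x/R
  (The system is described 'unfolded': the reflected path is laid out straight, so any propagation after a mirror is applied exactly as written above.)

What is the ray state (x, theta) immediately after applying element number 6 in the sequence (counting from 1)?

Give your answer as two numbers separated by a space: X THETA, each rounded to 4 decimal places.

Answer: 14.8982 0.9208

Derivation:
Initial: x=-4.0000 theta=-0.2000
After 1 (propagate distance d=30): x=-10.0000 theta=-0.2000
After 2 (thin lens f=12): x=-10.0000 theta=19/30 (≈0.6333)
After 3 (propagate distance d=24): x=5.2000 theta=19/30 (≈0.6333)
After 4 (thin lens f=55): x=5.2000 theta=889/1650 (≈0.5388)
After 5 (propagate distance d=18): x=4097/275 (≈14.8982) theta=889/1650 (≈0.5388)
After 6 (thin lens f=-39): x=4097/275 (≈14.8982) theta=19751/21450 (≈0.9208)
Rounded to 4 decimal places: x = 14.8982, theta = 0.9208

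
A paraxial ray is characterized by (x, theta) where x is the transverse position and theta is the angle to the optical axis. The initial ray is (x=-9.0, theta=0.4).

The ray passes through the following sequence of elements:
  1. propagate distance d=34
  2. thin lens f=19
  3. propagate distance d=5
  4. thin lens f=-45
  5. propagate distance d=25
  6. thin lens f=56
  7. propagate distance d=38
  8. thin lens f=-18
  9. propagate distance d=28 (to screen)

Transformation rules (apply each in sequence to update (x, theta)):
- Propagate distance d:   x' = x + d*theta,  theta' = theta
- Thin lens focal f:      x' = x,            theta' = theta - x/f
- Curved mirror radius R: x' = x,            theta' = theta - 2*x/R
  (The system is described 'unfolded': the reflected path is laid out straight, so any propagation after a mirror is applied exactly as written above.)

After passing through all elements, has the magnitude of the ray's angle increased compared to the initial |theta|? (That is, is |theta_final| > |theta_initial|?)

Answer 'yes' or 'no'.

Answer: yes

Derivation:
Initial: x=-9.0000 theta=0.4000
After 1 (propagate distance d=34): x=4.6000 theta=0.4000
After 2 (thin lens f=19): x=4.6000 theta=3/19 (≈0.1579)
After 3 (propagate distance d=5): x=512/95 (≈5.3895) theta=3/19 (≈0.1579)
After 4 (thin lens f=-45): x=512/95 (≈5.3895) theta=1187/4275 (≈0.2777)
After 5 (propagate distance d=25): x=10543/855 (≈12.3310) theta=1187/4275 (≈0.2777)
After 6 (thin lens f=56): x=10543/855 (≈12.3310) theta=13757/239400 (≈0.0575)
After 7 (propagate distance d=38): x=1737403/119700 (≈14.5146) theta=13757/239400 (≈0.0575)
After 8 (thin lens f=-18): x=1737403/119700 (≈14.5146) theta=33236/38475 (≈0.8638)
After 9 (propagate distance d=28 (to screen)): x=41693651/1077300 (≈38.7020) theta=33236/38475 (≈0.8638)
|theta_initial|=0.4000 |theta_final|=33236/38475 (≈0.8638) -> increased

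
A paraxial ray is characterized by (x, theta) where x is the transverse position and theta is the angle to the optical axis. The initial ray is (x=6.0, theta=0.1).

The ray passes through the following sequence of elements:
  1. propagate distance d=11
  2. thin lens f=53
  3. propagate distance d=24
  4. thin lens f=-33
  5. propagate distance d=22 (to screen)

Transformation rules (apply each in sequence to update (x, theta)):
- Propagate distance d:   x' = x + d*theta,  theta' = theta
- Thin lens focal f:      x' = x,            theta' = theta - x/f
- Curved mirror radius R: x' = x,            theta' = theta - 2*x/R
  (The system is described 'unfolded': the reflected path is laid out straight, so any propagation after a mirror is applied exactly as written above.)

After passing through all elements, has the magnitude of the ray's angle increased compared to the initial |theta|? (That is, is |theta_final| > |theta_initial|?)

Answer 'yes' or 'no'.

Answer: yes

Derivation:
Initial: x=6.0000 theta=0.1000
After 1 (propagate distance d=11): x=7.1000 theta=0.1000
After 2 (thin lens f=53): x=7.1000 theta=-9/265 (≈-0.0340)
After 3 (propagate distance d=24): x=3331/530 (≈6.2849) theta=-9/265 (≈-0.0340)
After 4 (thin lens f=-33): x=3331/530 (≈6.2849) theta=2737/17490 (≈0.1565)
After 5 (propagate distance d=22 (to screen)): x=15467/1590 (≈9.7277) theta=2737/17490 (≈0.1565)
|theta_initial|=0.1000 |theta_final|=2737/17490 (≈0.1565) -> increased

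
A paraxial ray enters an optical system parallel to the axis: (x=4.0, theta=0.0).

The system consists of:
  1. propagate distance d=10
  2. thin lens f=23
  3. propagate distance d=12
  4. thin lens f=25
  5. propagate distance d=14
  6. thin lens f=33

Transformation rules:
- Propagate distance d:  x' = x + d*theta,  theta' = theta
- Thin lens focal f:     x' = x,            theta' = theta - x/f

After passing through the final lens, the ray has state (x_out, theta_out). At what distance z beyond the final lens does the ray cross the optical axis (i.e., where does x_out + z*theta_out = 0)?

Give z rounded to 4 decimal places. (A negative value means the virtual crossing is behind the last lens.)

Initial: x=4.0000 theta=0.0000
After 1 (propagate distance d=10): x=4.0000 theta=0.0000
After 2 (thin lens f=23): x=4.0000 theta=-4/23 (≈-0.1739)
After 3 (propagate distance d=12): x=44/23 (≈1.9130) theta=-4/23 (≈-0.1739)
After 4 (thin lens f=25): x=44/23 (≈1.9130) theta=-144/575 (≈-0.2504)
After 5 (propagate distance d=14): x=-916/575 (≈-1.5930) theta=-144/575 (≈-0.2504)
After 6 (thin lens f=33): x=-916/575 (≈-1.5930) theta=-3836/18975 (≈-0.2022)
z_focus = -x_out/theta_out = -(-916/575)/(-3836/18975) = -7557/959 ≈ -7.8801
Rounded to 4 decimal places: z = -7.8801

Answer: -7.8801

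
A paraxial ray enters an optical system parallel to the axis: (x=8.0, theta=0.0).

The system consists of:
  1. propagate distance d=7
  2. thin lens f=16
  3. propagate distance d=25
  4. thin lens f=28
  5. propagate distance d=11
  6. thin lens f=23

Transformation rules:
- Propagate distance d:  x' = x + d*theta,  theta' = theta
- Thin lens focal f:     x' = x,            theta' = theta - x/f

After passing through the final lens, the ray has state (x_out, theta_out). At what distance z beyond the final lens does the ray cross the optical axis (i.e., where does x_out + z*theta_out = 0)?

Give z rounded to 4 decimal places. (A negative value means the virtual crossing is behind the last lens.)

Answer: 441.7917

Derivation:
Initial: x=8.0000 theta=0.0000
After 1 (propagate distance d=7): x=8.0000 theta=0.0000
After 2 (thin lens f=16): x=8.0000 theta=-0.5000
After 3 (propagate distance d=25): x=-4.5000 theta=-0.5000
After 4 (thin lens f=28): x=-4.5000 theta=-19/56 (≈-0.3393)
After 5 (propagate distance d=11): x=-461/56 (≈-8.2321) theta=-19/56 (≈-0.3393)
After 6 (thin lens f=23): x=-461/56 (≈-8.2321) theta=3/161 (≈0.0186)
z_focus = -x_out/theta_out = -(-461/56)/(3/161) = 10603/24 ≈ 441.7917
Rounded to 4 decimal places: z = 441.7917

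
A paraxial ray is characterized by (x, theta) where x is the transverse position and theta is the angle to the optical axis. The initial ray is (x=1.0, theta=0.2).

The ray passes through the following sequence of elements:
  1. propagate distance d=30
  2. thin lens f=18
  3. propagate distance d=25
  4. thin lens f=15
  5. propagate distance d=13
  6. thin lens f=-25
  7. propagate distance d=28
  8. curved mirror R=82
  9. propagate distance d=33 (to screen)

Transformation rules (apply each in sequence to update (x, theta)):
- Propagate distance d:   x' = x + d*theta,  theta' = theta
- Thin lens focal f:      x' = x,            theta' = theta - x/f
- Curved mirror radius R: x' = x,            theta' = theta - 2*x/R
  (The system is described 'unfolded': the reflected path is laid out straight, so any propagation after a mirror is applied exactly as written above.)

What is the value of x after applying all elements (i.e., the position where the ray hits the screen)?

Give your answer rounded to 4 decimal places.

Initial: x=1.0000 theta=0.2000
After 1 (propagate distance d=30): x=7.0000 theta=0.2000
After 2 (thin lens f=18): x=7.0000 theta=-17/90 (≈-0.1889)
After 3 (propagate distance d=25): x=41/18 (≈2.2778) theta=-17/90 (≈-0.1889)
After 4 (thin lens f=15): x=41/18 (≈2.2778) theta=-46/135 (≈-0.3407)
After 5 (propagate distance d=13): x=-581/270 (≈-2.1519) theta=-46/135 (≈-0.3407)
After 6 (thin lens f=-25): x=-581/270 (≈-2.1519) theta=-2881/6750 (≈-0.4268)
After 7 (propagate distance d=28): x=-10577/750 (≈-14.1027) theta=-2881/6750 (≈-0.4268)
After 8 (curved mirror R=82): x=-10577/750 (≈-14.1027) theta=-11464/138375 (≈-0.0828)
After 9 (propagate distance d=33 (to screen)): x=-1553179/92250 (≈-16.8366) theta=-11464/138375 (≈-0.0828)
Rounded to 4 decimal places: x = -16.8366

Answer: -16.8366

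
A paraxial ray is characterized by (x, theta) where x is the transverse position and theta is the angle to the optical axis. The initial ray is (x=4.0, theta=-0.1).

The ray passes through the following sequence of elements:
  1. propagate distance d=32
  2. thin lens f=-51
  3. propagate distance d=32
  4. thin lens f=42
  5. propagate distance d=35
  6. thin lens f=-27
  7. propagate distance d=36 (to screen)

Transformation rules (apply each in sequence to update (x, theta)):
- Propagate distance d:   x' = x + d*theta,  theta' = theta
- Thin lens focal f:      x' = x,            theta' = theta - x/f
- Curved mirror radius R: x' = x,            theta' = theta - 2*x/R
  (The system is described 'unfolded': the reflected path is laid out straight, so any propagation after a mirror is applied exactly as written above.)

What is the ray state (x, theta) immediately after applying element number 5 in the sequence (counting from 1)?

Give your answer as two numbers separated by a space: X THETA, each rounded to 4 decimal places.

Answer: -3.2673 -0.0391

Derivation:
Initial: x=4.0000 theta=-0.1000
After 1 (propagate distance d=32): x=0.8000 theta=-0.1000
After 2 (thin lens f=-51): x=0.8000 theta=-43/510 (≈-0.0843)
After 3 (propagate distance d=32): x=-484/255 (≈-1.8980) theta=-43/510 (≈-0.0843)
After 4 (thin lens f=42): x=-484/255 (≈-1.8980) theta=-419/10710 (≈-0.0391)
After 5 (propagate distance d=35): x=-4999/1530 (≈-3.2673) theta=-419/10710 (≈-0.0391)
Rounded to 4 decimal places: x = -3.2673, theta = -0.0391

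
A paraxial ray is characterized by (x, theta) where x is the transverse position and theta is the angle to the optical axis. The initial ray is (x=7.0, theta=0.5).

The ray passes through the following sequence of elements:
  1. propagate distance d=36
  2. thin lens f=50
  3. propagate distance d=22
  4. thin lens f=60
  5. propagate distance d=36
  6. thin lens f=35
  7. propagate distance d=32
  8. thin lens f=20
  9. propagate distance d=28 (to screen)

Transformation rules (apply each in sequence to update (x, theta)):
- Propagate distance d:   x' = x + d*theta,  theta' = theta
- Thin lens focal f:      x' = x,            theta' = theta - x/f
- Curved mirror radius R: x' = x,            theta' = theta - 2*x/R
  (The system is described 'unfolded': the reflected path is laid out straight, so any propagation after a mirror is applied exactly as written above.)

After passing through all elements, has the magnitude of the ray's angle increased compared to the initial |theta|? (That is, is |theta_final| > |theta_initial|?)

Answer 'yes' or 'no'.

Answer: no

Derivation:
Initial: x=7.0000 theta=0.5000
After 1 (propagate distance d=36): x=25.0000 theta=0.5000
After 2 (thin lens f=50): x=25.0000 theta=0.0000
After 3 (propagate distance d=22): x=25.0000 theta=0.0000
After 4 (thin lens f=60): x=25.0000 theta=-5/12 (≈-0.4167)
After 5 (propagate distance d=36): x=10.0000 theta=-5/12 (≈-0.4167)
After 6 (thin lens f=35): x=10.0000 theta=-59/84 (≈-0.7024)
After 7 (propagate distance d=32): x=-262/21 (≈-12.4762) theta=-59/84 (≈-0.7024)
After 8 (thin lens f=20): x=-262/21 (≈-12.4762) theta=-11/140 (≈-0.0786)
After 9 (propagate distance d=28 (to screen)): x=-1541/105 (≈-14.6762) theta=-11/140 (≈-0.0786)
|theta_initial|=0.5000 |theta_final|=11/140 (≈0.0786) -> not increased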